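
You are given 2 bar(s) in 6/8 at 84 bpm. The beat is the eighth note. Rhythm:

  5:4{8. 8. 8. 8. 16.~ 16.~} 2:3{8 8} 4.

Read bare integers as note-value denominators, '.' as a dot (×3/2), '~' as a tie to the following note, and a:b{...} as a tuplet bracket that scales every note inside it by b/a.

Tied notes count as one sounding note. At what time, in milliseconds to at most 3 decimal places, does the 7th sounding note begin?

1. 0.0ms @ 0 + 857.143ms (6/5)
2. 857.143ms @ 6/5 + 857.143ms (6/5)
3. 1714.286ms @ 12/5 + 857.143ms (6/5)
4. 2571.429ms @ 18/5 + 857.143ms (6/5)
5. 3428.571ms @ 24/5 + 1928.571ms (27/10)
6. 5357.143ms @ 15/2 + 1071.429ms (3/2)
7. 6428.571ms @ 9 + 2142.857ms (3)

note 7 onset = 9b = 6428.571ms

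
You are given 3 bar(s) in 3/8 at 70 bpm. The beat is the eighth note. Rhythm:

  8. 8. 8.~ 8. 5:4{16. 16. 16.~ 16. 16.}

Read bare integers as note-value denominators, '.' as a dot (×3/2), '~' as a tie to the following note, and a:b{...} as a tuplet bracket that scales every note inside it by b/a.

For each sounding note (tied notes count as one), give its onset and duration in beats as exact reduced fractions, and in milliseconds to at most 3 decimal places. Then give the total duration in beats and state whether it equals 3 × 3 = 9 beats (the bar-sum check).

1) 0.0ms=0b +1285.714ms=3/2b
2) 1285.714ms=3/2b +1285.714ms=3/2b
3) 2571.429ms=3b +2571.429ms=3b
4) 5142.857ms=6b +514.286ms=3/5b
5) 5657.143ms=33/5b +514.286ms=3/5b
6) 6171.429ms=36/5b +1028.571ms=6/5b
7) 7200.0ms=42/5b +514.286ms=3/5b
Σ=9b of 9 (70bpm 3/8) — PASS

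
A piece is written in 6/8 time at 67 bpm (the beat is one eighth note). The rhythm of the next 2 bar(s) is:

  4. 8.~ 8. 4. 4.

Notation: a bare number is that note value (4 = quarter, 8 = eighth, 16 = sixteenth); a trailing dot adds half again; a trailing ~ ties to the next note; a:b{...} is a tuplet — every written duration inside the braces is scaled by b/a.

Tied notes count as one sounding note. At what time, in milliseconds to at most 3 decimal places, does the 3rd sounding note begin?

1. 0.0ms @ 0 + 2686.567ms (3)
2. 2686.567ms @ 3 + 2686.567ms (3)
3. 5373.134ms @ 6 + 2686.567ms (3)
4. 8059.701ms @ 9 + 2686.567ms (3)

note 3 onset = 6b = 5373.134ms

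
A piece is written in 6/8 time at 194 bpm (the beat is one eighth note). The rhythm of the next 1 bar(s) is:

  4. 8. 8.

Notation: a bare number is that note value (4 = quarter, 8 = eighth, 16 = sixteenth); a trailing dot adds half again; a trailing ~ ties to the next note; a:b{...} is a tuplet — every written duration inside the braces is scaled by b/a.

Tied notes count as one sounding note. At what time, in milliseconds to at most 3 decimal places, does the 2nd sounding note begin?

1. 0.0ms @ 0 + 927.835ms (3)
2. 927.835ms @ 3 + 463.918ms (3/2)
3. 1391.753ms @ 9/2 + 463.918ms (3/2)

note 2 onset = 3b = 927.835ms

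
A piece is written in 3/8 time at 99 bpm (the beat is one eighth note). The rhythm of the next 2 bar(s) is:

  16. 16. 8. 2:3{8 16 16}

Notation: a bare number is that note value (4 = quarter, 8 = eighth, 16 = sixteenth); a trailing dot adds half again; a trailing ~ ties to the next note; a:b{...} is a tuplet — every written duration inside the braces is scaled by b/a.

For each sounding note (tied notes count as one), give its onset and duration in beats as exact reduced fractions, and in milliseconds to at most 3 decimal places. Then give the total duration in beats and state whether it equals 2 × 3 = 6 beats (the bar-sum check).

1) 0.0ms=0b +454.545ms=3/4b
2) 454.545ms=3/4b +454.545ms=3/4b
3) 909.091ms=3/2b +909.091ms=3/2b
4) 1818.182ms=3b +909.091ms=3/2b
5) 2727.273ms=9/2b +454.545ms=3/4b
6) 3181.818ms=21/4b +454.545ms=3/4b
Σ=6b of 6 (99bpm 3/8) — PASS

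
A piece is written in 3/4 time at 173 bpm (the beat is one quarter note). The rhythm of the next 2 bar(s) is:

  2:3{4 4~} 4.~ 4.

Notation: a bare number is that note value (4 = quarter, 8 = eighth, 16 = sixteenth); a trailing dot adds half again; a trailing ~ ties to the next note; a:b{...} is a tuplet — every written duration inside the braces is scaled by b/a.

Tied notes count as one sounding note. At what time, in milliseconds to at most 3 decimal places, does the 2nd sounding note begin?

1. 0.0ms @ 0 + 520.231ms (3/2)
2. 520.231ms @ 3/2 + 1560.694ms (9/2)

note 2 onset = 3/2b = 520.231ms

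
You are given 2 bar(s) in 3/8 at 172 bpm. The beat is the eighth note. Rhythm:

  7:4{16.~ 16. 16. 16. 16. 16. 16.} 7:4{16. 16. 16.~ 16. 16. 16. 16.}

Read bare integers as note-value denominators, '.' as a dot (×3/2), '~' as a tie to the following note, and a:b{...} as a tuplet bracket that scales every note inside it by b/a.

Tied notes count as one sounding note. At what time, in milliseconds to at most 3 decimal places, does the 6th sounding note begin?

note 6 onset = 18/7b = 897.01ms

1. 0.0ms @ 0 + 299.003ms (6/7)
2. 299.003ms @ 6/7 + 149.502ms (3/7)
3. 448.505ms @ 9/7 + 149.502ms (3/7)
4. 598.007ms @ 12/7 + 149.502ms (3/7)
5. 747.508ms @ 15/7 + 149.502ms (3/7)
6. 897.01ms @ 18/7 + 149.502ms (3/7)
7. 1046.512ms @ 3 + 149.502ms (3/7)
8. 1196.013ms @ 24/7 + 149.502ms (3/7)
9. 1345.515ms @ 27/7 + 299.003ms (6/7)
10. 1644.518ms @ 33/7 + 149.502ms (3/7)
11. 1794.02ms @ 36/7 + 149.502ms (3/7)
12. 1943.522ms @ 39/7 + 149.502ms (3/7)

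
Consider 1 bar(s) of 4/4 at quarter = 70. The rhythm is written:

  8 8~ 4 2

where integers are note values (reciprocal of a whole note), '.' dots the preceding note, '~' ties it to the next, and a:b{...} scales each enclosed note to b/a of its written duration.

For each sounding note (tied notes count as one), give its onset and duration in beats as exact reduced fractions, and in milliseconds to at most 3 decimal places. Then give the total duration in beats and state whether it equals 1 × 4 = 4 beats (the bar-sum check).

1) 0.0ms=0b +428.571ms=1/2b
2) 428.571ms=1/2b +1285.714ms=3/2b
3) 1714.286ms=2b +1714.286ms=2b
Σ=4b of 4 (70bpm 4/4) — PASS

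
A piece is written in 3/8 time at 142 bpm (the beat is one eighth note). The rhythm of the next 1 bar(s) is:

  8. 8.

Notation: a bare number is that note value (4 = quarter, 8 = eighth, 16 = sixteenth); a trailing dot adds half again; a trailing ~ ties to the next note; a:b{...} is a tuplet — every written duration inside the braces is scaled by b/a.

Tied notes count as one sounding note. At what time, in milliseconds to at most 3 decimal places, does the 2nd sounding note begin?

note 2 onset = 3/2b = 633.803ms

1. 0.0ms @ 0 + 633.803ms (3/2)
2. 633.803ms @ 3/2 + 633.803ms (3/2)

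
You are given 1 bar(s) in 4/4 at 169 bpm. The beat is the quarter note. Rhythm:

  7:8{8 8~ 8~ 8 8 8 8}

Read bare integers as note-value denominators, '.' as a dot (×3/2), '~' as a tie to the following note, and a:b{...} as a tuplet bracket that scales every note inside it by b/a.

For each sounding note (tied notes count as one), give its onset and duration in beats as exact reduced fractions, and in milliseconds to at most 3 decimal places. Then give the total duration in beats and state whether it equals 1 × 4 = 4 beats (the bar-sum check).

1) 0.0ms=0b +202.874ms=4/7b
2) 202.874ms=4/7b +608.622ms=12/7b
3) 811.496ms=16/7b +202.874ms=4/7b
4) 1014.37ms=20/7b +202.874ms=4/7b
5) 1217.244ms=24/7b +202.874ms=4/7b
Σ=4b of 4 (169bpm 4/4) — PASS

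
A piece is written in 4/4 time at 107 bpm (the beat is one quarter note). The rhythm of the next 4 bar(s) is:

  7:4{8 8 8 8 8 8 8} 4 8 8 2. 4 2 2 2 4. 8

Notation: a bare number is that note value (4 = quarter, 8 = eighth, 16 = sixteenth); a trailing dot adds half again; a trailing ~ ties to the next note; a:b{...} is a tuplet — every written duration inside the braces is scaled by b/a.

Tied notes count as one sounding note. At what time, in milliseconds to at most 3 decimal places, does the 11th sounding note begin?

note 11 onset = 4b = 2242.991ms

1. 0.0ms @ 0 + 160.214ms (2/7)
2. 160.214ms @ 2/7 + 160.214ms (2/7)
3. 320.427ms @ 4/7 + 160.214ms (2/7)
4. 480.641ms @ 6/7 + 160.214ms (2/7)
5. 640.854ms @ 8/7 + 160.214ms (2/7)
6. 801.068ms @ 10/7 + 160.214ms (2/7)
7. 961.282ms @ 12/7 + 160.214ms (2/7)
8. 1121.495ms @ 2 + 560.748ms (1)
9. 1682.243ms @ 3 + 280.374ms (1/2)
10. 1962.617ms @ 7/2 + 280.374ms (1/2)
11. 2242.991ms @ 4 + 1682.243ms (3)
12. 3925.234ms @ 7 + 560.748ms (1)
13. 4485.981ms @ 8 + 1121.495ms (2)
14. 5607.477ms @ 10 + 1121.495ms (2)
15. 6728.972ms @ 12 + 1121.495ms (2)
16. 7850.467ms @ 14 + 841.121ms (3/2)
17. 8691.589ms @ 31/2 + 280.374ms (1/2)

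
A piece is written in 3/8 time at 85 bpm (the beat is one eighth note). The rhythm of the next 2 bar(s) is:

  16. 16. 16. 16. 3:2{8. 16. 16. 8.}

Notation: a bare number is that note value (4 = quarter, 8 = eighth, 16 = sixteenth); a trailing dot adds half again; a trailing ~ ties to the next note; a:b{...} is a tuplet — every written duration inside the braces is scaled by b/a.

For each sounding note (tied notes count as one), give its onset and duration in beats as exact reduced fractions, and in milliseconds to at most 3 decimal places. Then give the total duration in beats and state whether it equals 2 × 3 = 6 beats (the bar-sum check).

1) 0.0ms=0b +529.412ms=3/4b
2) 529.412ms=3/4b +529.412ms=3/4b
3) 1058.824ms=3/2b +529.412ms=3/4b
4) 1588.235ms=9/4b +529.412ms=3/4b
5) 2117.647ms=3b +705.882ms=1b
6) 2823.529ms=4b +352.941ms=1/2b
7) 3176.471ms=9/2b +352.941ms=1/2b
8) 3529.412ms=5b +705.882ms=1b
Σ=6b of 6 (85bpm 3/8) — PASS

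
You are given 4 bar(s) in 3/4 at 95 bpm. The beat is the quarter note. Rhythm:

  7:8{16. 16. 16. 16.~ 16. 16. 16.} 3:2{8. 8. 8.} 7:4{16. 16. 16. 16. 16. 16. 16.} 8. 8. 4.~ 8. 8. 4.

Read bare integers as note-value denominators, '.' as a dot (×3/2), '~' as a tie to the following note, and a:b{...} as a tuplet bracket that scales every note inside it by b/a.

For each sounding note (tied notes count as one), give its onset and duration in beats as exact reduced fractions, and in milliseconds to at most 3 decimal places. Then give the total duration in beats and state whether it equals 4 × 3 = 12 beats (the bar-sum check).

1) 0.0ms=0b +270.677ms=3/7b
2) 270.677ms=3/7b +270.677ms=3/7b
3) 541.353ms=6/7b +270.677ms=3/7b
4) 812.03ms=9/7b +541.353ms=6/7b
5) 1353.383ms=15/7b +270.677ms=3/7b
6) 1624.06ms=18/7b +270.677ms=3/7b
7) 1894.737ms=3b +315.789ms=1/2b
8) 2210.526ms=7/2b +315.789ms=1/2b
9) 2526.316ms=4b +315.789ms=1/2b
10) 2842.105ms=9/2b +135.338ms=3/14b
11) 2977.444ms=33/7b +135.338ms=3/14b
12) 3112.782ms=69/14b +135.338ms=3/14b
13) 3248.12ms=36/7b +135.338ms=3/14b
14) 3383.459ms=75/14b +135.338ms=3/14b
15) 3518.797ms=39/7b +135.338ms=3/14b
16) 3654.135ms=81/14b +135.338ms=3/14b
17) 3789.474ms=6b +473.684ms=3/4b
18) 4263.158ms=27/4b +473.684ms=3/4b
19) 4736.842ms=15/2b +1421.053ms=9/4b
20) 6157.895ms=39/4b +473.684ms=3/4b
21) 6631.579ms=21/2b +947.368ms=3/2b
Σ=12b of 12 (95bpm 3/4) — PASS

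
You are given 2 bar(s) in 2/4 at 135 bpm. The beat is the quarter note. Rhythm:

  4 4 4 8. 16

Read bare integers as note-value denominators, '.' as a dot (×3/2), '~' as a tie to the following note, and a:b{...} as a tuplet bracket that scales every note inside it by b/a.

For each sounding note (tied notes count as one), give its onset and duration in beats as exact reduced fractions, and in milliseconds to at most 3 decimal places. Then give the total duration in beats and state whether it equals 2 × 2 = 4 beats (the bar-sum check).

1) 0.0ms=0b +444.444ms=1b
2) 444.444ms=1b +444.444ms=1b
3) 888.889ms=2b +444.444ms=1b
4) 1333.333ms=3b +333.333ms=3/4b
5) 1666.667ms=15/4b +111.111ms=1/4b
Σ=4b of 4 (135bpm 2/4) — PASS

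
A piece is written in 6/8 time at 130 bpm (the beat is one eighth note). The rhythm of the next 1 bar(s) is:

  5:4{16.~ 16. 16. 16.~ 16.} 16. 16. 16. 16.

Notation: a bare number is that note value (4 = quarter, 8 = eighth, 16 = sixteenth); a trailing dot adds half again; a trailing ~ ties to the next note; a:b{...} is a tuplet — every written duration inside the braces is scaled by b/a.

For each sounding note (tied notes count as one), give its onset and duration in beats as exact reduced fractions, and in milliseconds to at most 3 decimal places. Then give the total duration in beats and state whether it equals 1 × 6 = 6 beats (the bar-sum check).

1) 0.0ms=0b +553.846ms=6/5b
2) 553.846ms=6/5b +276.923ms=3/5b
3) 830.769ms=9/5b +553.846ms=6/5b
4) 1384.615ms=3b +346.154ms=3/4b
5) 1730.769ms=15/4b +346.154ms=3/4b
6) 2076.923ms=9/2b +346.154ms=3/4b
7) 2423.077ms=21/4b +346.154ms=3/4b
Σ=6b of 6 (130bpm 6/8) — PASS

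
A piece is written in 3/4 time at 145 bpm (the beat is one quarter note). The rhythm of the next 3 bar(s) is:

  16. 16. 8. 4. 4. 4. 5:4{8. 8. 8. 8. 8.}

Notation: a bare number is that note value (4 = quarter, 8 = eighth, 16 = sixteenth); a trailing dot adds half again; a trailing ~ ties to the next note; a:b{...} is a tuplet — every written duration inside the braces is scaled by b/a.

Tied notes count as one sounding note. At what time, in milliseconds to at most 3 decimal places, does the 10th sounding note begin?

note 10 onset = 39/5b = 3227.586ms

1. 0.0ms @ 0 + 155.172ms (3/8)
2. 155.172ms @ 3/8 + 155.172ms (3/8)
3. 310.345ms @ 3/4 + 310.345ms (3/4)
4. 620.69ms @ 3/2 + 620.69ms (3/2)
5. 1241.379ms @ 3 + 620.69ms (3/2)
6. 1862.069ms @ 9/2 + 620.69ms (3/2)
7. 2482.759ms @ 6 + 248.276ms (3/5)
8. 2731.034ms @ 33/5 + 248.276ms (3/5)
9. 2979.31ms @ 36/5 + 248.276ms (3/5)
10. 3227.586ms @ 39/5 + 248.276ms (3/5)
11. 3475.862ms @ 42/5 + 248.276ms (3/5)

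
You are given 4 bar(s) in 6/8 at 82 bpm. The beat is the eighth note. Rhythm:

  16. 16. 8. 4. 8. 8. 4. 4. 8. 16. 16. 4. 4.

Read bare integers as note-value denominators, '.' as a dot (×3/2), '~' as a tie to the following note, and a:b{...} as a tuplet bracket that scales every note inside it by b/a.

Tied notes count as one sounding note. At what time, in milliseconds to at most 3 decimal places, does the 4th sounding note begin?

1. 0.0ms @ 0 + 548.78ms (3/4)
2. 548.78ms @ 3/4 + 548.78ms (3/4)
3. 1097.561ms @ 3/2 + 1097.561ms (3/2)
4. 2195.122ms @ 3 + 2195.122ms (3)
5. 4390.244ms @ 6 + 1097.561ms (3/2)
6. 5487.805ms @ 15/2 + 1097.561ms (3/2)
7. 6585.366ms @ 9 + 2195.122ms (3)
8. 8780.488ms @ 12 + 2195.122ms (3)
9. 10975.61ms @ 15 + 1097.561ms (3/2)
10. 12073.171ms @ 33/2 + 548.78ms (3/4)
11. 12621.951ms @ 69/4 + 548.78ms (3/4)
12. 13170.732ms @ 18 + 2195.122ms (3)
13. 15365.854ms @ 21 + 2195.122ms (3)

note 4 onset = 3b = 2195.122ms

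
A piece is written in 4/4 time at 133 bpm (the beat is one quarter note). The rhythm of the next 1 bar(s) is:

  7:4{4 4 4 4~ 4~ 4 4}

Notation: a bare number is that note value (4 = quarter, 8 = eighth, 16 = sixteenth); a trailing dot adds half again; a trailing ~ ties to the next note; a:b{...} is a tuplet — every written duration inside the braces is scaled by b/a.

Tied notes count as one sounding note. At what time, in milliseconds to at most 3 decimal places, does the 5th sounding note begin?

note 5 onset = 24/7b = 1546.724ms

1. 0.0ms @ 0 + 257.787ms (4/7)
2. 257.787ms @ 4/7 + 257.787ms (4/7)
3. 515.575ms @ 8/7 + 257.787ms (4/7)
4. 773.362ms @ 12/7 + 773.362ms (12/7)
5. 1546.724ms @ 24/7 + 257.787ms (4/7)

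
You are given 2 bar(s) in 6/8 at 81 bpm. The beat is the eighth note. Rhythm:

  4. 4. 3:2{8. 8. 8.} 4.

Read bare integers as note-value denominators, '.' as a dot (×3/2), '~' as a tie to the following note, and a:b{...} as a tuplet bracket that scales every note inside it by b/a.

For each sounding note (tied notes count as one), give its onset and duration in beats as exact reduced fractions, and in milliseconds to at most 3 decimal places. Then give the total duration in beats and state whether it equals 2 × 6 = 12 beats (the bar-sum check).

1) 0.0ms=0b +2222.222ms=3b
2) 2222.222ms=3b +2222.222ms=3b
3) 4444.444ms=6b +740.741ms=1b
4) 5185.185ms=7b +740.741ms=1b
5) 5925.926ms=8b +740.741ms=1b
6) 6666.667ms=9b +2222.222ms=3b
Σ=12b of 12 (81bpm 6/8) — PASS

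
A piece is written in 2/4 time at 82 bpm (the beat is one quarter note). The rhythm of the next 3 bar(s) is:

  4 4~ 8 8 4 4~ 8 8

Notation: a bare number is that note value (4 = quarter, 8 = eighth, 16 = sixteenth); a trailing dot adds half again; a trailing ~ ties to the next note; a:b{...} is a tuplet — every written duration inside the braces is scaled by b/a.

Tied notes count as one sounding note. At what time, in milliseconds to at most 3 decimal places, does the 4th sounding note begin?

note 4 onset = 3b = 2195.122ms

1. 0.0ms @ 0 + 731.707ms (1)
2. 731.707ms @ 1 + 1097.561ms (3/2)
3. 1829.268ms @ 5/2 + 365.854ms (1/2)
4. 2195.122ms @ 3 + 731.707ms (1)
5. 2926.829ms @ 4 + 1097.561ms (3/2)
6. 4024.39ms @ 11/2 + 365.854ms (1/2)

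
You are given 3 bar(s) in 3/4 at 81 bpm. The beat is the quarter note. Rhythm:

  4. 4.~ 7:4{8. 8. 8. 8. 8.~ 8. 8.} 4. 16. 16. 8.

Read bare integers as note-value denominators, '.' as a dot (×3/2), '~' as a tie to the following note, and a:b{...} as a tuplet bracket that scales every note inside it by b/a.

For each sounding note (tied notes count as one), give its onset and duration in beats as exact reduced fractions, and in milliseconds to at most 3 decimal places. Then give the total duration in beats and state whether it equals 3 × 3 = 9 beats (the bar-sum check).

1) 0.0ms=0b +1111.111ms=3/2b
2) 1111.111ms=3/2b +1428.571ms=27/14b
3) 2539.683ms=24/7b +317.46ms=3/7b
4) 2857.143ms=27/7b +317.46ms=3/7b
5) 3174.603ms=30/7b +317.46ms=3/7b
6) 3492.063ms=33/7b +634.921ms=6/7b
7) 4126.984ms=39/7b +317.46ms=3/7b
8) 4444.444ms=6b +1111.111ms=3/2b
9) 5555.556ms=15/2b +277.778ms=3/8b
10) 5833.333ms=63/8b +277.778ms=3/8b
11) 6111.111ms=33/4b +555.556ms=3/4b
Σ=9b of 9 (81bpm 3/4) — PASS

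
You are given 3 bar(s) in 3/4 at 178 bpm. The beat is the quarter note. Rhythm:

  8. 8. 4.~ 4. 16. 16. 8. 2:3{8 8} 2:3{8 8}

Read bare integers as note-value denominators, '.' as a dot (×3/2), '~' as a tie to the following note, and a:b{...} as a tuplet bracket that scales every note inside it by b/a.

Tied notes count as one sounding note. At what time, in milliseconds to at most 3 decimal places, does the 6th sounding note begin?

1. 0.0ms @ 0 + 252.809ms (3/4)
2. 252.809ms @ 3/4 + 252.809ms (3/4)
3. 505.618ms @ 3/2 + 1011.236ms (3)
4. 1516.854ms @ 9/2 + 126.404ms (3/8)
5. 1643.258ms @ 39/8 + 126.404ms (3/8)
6. 1769.663ms @ 21/4 + 252.809ms (3/4)
7. 2022.472ms @ 6 + 252.809ms (3/4)
8. 2275.281ms @ 27/4 + 252.809ms (3/4)
9. 2528.09ms @ 15/2 + 252.809ms (3/4)
10. 2780.899ms @ 33/4 + 252.809ms (3/4)

note 6 onset = 21/4b = 1769.663ms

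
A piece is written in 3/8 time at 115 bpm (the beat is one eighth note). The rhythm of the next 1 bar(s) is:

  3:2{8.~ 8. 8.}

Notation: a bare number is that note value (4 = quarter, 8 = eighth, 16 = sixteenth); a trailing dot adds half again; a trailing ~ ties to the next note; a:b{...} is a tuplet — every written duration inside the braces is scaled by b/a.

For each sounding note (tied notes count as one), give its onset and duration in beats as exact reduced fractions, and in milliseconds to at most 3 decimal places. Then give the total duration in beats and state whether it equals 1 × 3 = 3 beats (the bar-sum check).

1) 0.0ms=0b +1043.478ms=2b
2) 1043.478ms=2b +521.739ms=1b
Σ=3b of 3 (115bpm 3/8) — PASS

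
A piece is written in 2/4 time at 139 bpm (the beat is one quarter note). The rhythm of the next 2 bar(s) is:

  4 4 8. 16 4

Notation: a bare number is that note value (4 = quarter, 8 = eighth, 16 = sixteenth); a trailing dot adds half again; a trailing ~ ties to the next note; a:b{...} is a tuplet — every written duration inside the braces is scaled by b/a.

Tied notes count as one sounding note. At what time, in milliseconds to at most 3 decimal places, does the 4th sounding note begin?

1. 0.0ms @ 0 + 431.655ms (1)
2. 431.655ms @ 1 + 431.655ms (1)
3. 863.309ms @ 2 + 323.741ms (3/4)
4. 1187.05ms @ 11/4 + 107.914ms (1/4)
5. 1294.964ms @ 3 + 431.655ms (1)

note 4 onset = 11/4b = 1187.05ms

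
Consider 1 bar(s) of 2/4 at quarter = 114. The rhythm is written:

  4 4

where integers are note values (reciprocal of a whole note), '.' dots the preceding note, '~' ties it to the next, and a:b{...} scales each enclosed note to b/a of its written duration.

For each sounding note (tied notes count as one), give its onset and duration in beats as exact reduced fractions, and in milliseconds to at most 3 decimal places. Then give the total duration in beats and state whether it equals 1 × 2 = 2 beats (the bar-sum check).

1) 0.0ms=0b +526.316ms=1b
2) 526.316ms=1b +526.316ms=1b
Σ=2b of 2 (114bpm 2/4) — PASS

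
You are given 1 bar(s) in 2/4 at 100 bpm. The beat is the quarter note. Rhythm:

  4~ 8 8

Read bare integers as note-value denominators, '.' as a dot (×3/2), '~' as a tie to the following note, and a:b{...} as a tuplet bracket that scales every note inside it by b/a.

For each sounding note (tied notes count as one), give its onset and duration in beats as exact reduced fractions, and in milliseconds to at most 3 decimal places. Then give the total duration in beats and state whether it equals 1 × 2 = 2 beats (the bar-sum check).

1) 0.0ms=0b +900.0ms=3/2b
2) 900.0ms=3/2b +300.0ms=1/2b
Σ=2b of 2 (100bpm 2/4) — PASS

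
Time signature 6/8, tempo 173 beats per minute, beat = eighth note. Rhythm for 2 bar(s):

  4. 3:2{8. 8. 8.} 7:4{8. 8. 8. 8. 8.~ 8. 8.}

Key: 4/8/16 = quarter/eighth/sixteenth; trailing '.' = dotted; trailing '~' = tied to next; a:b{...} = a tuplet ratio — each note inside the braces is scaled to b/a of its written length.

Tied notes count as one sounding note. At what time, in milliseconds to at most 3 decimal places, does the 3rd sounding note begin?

1. 0.0ms @ 0 + 1040.462ms (3)
2. 1040.462ms @ 3 + 346.821ms (1)
3. 1387.283ms @ 4 + 346.821ms (1)
4. 1734.104ms @ 5 + 346.821ms (1)
5. 2080.925ms @ 6 + 297.275ms (6/7)
6. 2378.2ms @ 48/7 + 297.275ms (6/7)
7. 2675.475ms @ 54/7 + 297.275ms (6/7)
8. 2972.75ms @ 60/7 + 297.275ms (6/7)
9. 3270.025ms @ 66/7 + 594.55ms (12/7)
10. 3864.575ms @ 78/7 + 297.275ms (6/7)

note 3 onset = 4b = 1387.283ms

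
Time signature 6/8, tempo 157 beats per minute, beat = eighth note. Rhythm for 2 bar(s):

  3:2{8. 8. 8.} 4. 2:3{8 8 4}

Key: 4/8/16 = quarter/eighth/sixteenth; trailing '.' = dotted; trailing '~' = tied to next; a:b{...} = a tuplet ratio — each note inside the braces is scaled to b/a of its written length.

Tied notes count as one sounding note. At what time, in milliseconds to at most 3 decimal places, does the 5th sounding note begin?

1. 0.0ms @ 0 + 382.166ms (1)
2. 382.166ms @ 1 + 382.166ms (1)
3. 764.331ms @ 2 + 382.166ms (1)
4. 1146.497ms @ 3 + 1146.497ms (3)
5. 2292.994ms @ 6 + 573.248ms (3/2)
6. 2866.242ms @ 15/2 + 573.248ms (3/2)
7. 3439.49ms @ 9 + 1146.497ms (3)

note 5 onset = 6b = 2292.994ms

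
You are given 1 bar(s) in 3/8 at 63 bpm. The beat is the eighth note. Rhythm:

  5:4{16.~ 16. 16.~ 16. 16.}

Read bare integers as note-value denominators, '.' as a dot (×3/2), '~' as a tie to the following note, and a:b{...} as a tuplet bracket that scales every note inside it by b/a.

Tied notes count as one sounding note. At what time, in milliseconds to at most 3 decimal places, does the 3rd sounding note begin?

note 3 onset = 12/5b = 2285.714ms

1. 0.0ms @ 0 + 1142.857ms (6/5)
2. 1142.857ms @ 6/5 + 1142.857ms (6/5)
3. 2285.714ms @ 12/5 + 571.429ms (3/5)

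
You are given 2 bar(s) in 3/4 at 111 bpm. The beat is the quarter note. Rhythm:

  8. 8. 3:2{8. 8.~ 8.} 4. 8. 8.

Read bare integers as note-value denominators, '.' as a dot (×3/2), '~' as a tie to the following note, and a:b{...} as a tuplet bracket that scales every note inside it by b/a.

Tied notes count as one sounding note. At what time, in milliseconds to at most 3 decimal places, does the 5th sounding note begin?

note 5 onset = 3b = 1621.622ms

1. 0.0ms @ 0 + 405.405ms (3/4)
2. 405.405ms @ 3/4 + 405.405ms (3/4)
3. 810.811ms @ 3/2 + 270.27ms (1/2)
4. 1081.081ms @ 2 + 540.541ms (1)
5. 1621.622ms @ 3 + 810.811ms (3/2)
6. 2432.432ms @ 9/2 + 405.405ms (3/4)
7. 2837.838ms @ 21/4 + 405.405ms (3/4)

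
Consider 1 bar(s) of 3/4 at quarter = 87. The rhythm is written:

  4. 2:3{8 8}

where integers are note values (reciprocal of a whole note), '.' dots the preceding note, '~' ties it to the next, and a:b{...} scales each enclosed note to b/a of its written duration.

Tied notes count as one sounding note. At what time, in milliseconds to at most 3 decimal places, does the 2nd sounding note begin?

note 2 onset = 3/2b = 1034.483ms

1. 0.0ms @ 0 + 1034.483ms (3/2)
2. 1034.483ms @ 3/2 + 517.241ms (3/4)
3. 1551.724ms @ 9/4 + 517.241ms (3/4)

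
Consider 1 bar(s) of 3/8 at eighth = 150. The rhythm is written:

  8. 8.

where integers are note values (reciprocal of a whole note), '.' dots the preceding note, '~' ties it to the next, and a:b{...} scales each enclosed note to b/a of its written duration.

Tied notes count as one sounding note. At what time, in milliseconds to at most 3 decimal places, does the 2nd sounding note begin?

note 2 onset = 3/2b = 600.0ms

1. 0.0ms @ 0 + 600.0ms (3/2)
2. 600.0ms @ 3/2 + 600.0ms (3/2)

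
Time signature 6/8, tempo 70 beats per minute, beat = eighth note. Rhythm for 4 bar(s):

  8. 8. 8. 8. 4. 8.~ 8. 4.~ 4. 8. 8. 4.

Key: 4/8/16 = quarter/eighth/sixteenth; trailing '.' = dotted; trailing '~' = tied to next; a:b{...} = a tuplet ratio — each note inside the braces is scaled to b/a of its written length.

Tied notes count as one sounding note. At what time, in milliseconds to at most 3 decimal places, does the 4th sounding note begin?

note 4 onset = 9/2b = 3857.143ms

1. 0.0ms @ 0 + 1285.714ms (3/2)
2. 1285.714ms @ 3/2 + 1285.714ms (3/2)
3. 2571.429ms @ 3 + 1285.714ms (3/2)
4. 3857.143ms @ 9/2 + 1285.714ms (3/2)
5. 5142.857ms @ 6 + 2571.429ms (3)
6. 7714.286ms @ 9 + 2571.429ms (3)
7. 10285.714ms @ 12 + 5142.857ms (6)
8. 15428.571ms @ 18 + 1285.714ms (3/2)
9. 16714.286ms @ 39/2 + 1285.714ms (3/2)
10. 18000.0ms @ 21 + 2571.429ms (3)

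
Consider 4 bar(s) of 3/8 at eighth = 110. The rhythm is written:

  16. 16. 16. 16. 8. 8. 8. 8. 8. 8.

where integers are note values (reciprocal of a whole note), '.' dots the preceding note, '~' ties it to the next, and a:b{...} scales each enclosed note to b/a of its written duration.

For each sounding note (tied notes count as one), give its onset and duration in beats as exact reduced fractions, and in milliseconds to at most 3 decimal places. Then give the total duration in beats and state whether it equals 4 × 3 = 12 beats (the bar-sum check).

1) 0.0ms=0b +409.091ms=3/4b
2) 409.091ms=3/4b +409.091ms=3/4b
3) 818.182ms=3/2b +409.091ms=3/4b
4) 1227.273ms=9/4b +409.091ms=3/4b
5) 1636.364ms=3b +818.182ms=3/2b
6) 2454.545ms=9/2b +818.182ms=3/2b
7) 3272.727ms=6b +818.182ms=3/2b
8) 4090.909ms=15/2b +818.182ms=3/2b
9) 4909.091ms=9b +818.182ms=3/2b
10) 5727.273ms=21/2b +818.182ms=3/2b
Σ=12b of 12 (110bpm 3/8) — PASS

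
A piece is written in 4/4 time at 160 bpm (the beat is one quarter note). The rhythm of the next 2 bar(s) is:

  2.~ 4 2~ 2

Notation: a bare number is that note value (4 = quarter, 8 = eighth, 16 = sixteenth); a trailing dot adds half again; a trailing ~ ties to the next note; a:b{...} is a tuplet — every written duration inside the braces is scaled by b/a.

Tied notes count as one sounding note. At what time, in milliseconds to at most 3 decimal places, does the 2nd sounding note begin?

note 2 onset = 4b = 1500.0ms

1. 0.0ms @ 0 + 1500.0ms (4)
2. 1500.0ms @ 4 + 1500.0ms (4)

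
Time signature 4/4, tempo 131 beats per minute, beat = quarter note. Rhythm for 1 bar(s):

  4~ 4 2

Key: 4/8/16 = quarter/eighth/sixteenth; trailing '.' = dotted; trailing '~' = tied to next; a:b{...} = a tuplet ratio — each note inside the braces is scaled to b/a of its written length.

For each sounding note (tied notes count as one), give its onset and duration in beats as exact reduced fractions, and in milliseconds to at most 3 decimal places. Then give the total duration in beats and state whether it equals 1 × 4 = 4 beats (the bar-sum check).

1) 0.0ms=0b +916.031ms=2b
2) 916.031ms=2b +916.031ms=2b
Σ=4b of 4 (131bpm 4/4) — PASS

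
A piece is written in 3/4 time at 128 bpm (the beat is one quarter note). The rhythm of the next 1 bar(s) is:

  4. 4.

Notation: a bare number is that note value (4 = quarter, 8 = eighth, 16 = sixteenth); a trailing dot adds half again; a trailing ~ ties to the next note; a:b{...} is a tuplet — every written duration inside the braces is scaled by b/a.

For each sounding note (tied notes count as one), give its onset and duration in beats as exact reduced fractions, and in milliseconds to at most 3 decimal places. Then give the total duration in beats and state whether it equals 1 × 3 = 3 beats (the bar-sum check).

1) 0.0ms=0b +703.125ms=3/2b
2) 703.125ms=3/2b +703.125ms=3/2b
Σ=3b of 3 (128bpm 3/4) — PASS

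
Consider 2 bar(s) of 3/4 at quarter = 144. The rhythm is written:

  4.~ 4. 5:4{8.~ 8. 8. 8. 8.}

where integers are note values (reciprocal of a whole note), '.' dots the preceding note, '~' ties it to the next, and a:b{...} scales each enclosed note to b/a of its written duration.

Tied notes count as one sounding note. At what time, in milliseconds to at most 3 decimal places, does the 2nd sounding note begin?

1. 0.0ms @ 0 + 1250.0ms (3)
2. 1250.0ms @ 3 + 500.0ms (6/5)
3. 1750.0ms @ 21/5 + 250.0ms (3/5)
4. 2000.0ms @ 24/5 + 250.0ms (3/5)
5. 2250.0ms @ 27/5 + 250.0ms (3/5)

note 2 onset = 3b = 1250.0ms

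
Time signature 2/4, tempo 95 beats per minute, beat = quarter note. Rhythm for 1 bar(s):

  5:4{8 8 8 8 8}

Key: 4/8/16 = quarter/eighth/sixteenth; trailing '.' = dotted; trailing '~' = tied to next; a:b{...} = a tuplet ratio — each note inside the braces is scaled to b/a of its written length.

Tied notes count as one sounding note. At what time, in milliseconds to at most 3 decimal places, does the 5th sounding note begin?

1. 0.0ms @ 0 + 252.632ms (2/5)
2. 252.632ms @ 2/5 + 252.632ms (2/5)
3. 505.263ms @ 4/5 + 252.632ms (2/5)
4. 757.895ms @ 6/5 + 252.632ms (2/5)
5. 1010.526ms @ 8/5 + 252.632ms (2/5)

note 5 onset = 8/5b = 1010.526ms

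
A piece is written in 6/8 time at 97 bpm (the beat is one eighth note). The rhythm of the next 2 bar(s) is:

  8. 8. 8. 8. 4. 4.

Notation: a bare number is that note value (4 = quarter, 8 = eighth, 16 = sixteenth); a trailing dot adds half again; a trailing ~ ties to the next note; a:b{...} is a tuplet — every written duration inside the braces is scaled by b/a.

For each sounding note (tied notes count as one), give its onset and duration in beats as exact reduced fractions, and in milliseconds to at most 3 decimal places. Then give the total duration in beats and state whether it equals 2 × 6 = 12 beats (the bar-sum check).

1) 0.0ms=0b +927.835ms=3/2b
2) 927.835ms=3/2b +927.835ms=3/2b
3) 1855.67ms=3b +927.835ms=3/2b
4) 2783.505ms=9/2b +927.835ms=3/2b
5) 3711.34ms=6b +1855.67ms=3b
6) 5567.01ms=9b +1855.67ms=3b
Σ=12b of 12 (97bpm 6/8) — PASS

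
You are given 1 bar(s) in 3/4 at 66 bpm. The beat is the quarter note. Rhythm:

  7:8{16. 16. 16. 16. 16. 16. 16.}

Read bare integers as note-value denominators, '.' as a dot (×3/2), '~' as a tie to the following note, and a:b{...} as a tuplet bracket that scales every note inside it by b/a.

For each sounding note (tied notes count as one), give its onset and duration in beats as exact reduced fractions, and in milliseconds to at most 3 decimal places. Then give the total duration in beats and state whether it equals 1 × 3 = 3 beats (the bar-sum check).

1) 0.0ms=0b +389.61ms=3/7b
2) 389.61ms=3/7b +389.61ms=3/7b
3) 779.221ms=6/7b +389.61ms=3/7b
4) 1168.831ms=9/7b +389.61ms=3/7b
5) 1558.442ms=12/7b +389.61ms=3/7b
6) 1948.052ms=15/7b +389.61ms=3/7b
7) 2337.662ms=18/7b +389.61ms=3/7b
Σ=3b of 3 (66bpm 3/4) — PASS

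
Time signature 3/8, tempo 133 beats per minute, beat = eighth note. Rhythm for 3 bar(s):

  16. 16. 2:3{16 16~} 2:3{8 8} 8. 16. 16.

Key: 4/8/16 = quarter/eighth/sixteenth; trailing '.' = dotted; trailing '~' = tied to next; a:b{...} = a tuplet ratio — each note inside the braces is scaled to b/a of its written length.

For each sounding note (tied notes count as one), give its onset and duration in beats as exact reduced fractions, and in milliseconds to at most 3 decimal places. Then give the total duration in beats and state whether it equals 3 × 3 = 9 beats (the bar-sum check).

1) 0.0ms=0b +338.346ms=3/4b
2) 338.346ms=3/4b +338.346ms=3/4b
3) 676.692ms=3/2b +338.346ms=3/4b
4) 1015.038ms=9/4b +1015.038ms=9/4b
5) 2030.075ms=9/2b +676.692ms=3/2b
6) 2706.767ms=6b +676.692ms=3/2b
7) 3383.459ms=15/2b +338.346ms=3/4b
8) 3721.805ms=33/4b +338.346ms=3/4b
Σ=9b of 9 (133bpm 3/8) — PASS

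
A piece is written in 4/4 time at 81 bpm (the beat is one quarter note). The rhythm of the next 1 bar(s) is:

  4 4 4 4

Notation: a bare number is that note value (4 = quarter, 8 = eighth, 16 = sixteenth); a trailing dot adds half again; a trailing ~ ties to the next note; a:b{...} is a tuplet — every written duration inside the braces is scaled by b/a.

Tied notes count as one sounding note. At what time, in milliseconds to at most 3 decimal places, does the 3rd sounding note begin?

1. 0.0ms @ 0 + 740.741ms (1)
2. 740.741ms @ 1 + 740.741ms (1)
3. 1481.481ms @ 2 + 740.741ms (1)
4. 2222.222ms @ 3 + 740.741ms (1)

note 3 onset = 2b = 1481.481ms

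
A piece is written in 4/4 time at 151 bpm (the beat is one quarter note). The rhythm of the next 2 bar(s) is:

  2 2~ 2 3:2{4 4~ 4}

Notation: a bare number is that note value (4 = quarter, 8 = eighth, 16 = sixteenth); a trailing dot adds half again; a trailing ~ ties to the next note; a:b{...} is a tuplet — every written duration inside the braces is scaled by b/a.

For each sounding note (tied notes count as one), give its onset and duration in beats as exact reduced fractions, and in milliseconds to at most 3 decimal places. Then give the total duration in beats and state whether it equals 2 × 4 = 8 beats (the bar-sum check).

1) 0.0ms=0b +794.702ms=2b
2) 794.702ms=2b +1589.404ms=4b
3) 2384.106ms=6b +264.901ms=2/3b
4) 2649.007ms=20/3b +529.801ms=4/3b
Σ=8b of 8 (151bpm 4/4) — PASS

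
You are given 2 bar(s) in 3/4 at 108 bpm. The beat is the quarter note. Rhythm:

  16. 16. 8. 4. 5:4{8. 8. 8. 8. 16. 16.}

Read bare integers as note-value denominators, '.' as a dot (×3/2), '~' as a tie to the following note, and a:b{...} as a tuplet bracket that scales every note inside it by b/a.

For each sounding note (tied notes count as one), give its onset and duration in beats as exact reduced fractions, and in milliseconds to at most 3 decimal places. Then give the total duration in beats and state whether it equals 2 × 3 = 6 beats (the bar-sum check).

1) 0.0ms=0b +208.333ms=3/8b
2) 208.333ms=3/8b +208.333ms=3/8b
3) 416.667ms=3/4b +416.667ms=3/4b
4) 833.333ms=3/2b +833.333ms=3/2b
5) 1666.667ms=3b +333.333ms=3/5b
6) 2000.0ms=18/5b +333.333ms=3/5b
7) 2333.333ms=21/5b +333.333ms=3/5b
8) 2666.667ms=24/5b +333.333ms=3/5b
9) 3000.0ms=27/5b +166.667ms=3/10b
10) 3166.667ms=57/10b +166.667ms=3/10b
Σ=6b of 6 (108bpm 3/4) — PASS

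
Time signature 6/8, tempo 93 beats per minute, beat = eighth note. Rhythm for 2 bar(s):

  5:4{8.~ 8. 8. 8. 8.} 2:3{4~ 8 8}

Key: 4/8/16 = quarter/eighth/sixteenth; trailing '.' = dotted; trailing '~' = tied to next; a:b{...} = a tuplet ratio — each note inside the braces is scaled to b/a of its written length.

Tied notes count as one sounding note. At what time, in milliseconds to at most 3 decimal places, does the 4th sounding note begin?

note 4 onset = 24/5b = 3096.774ms

1. 0.0ms @ 0 + 1548.387ms (12/5)
2. 1548.387ms @ 12/5 + 774.194ms (6/5)
3. 2322.581ms @ 18/5 + 774.194ms (6/5)
4. 3096.774ms @ 24/5 + 774.194ms (6/5)
5. 3870.968ms @ 6 + 2903.226ms (9/2)
6. 6774.194ms @ 21/2 + 967.742ms (3/2)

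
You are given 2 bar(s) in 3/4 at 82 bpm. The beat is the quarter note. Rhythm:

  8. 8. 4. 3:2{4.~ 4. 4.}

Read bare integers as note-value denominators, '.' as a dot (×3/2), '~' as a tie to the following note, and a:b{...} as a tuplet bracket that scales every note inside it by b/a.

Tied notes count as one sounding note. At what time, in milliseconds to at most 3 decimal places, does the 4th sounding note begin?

note 4 onset = 3b = 2195.122ms

1. 0.0ms @ 0 + 548.78ms (3/4)
2. 548.78ms @ 3/4 + 548.78ms (3/4)
3. 1097.561ms @ 3/2 + 1097.561ms (3/2)
4. 2195.122ms @ 3 + 1463.415ms (2)
5. 3658.537ms @ 5 + 731.707ms (1)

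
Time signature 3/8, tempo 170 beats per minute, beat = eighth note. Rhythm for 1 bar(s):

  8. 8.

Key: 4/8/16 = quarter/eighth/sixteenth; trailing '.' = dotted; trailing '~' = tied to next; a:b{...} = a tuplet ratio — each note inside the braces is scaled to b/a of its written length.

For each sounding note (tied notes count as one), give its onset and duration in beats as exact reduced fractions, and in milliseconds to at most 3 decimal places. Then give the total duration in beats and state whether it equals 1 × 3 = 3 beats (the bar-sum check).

1) 0.0ms=0b +529.412ms=3/2b
2) 529.412ms=3/2b +529.412ms=3/2b
Σ=3b of 3 (170bpm 3/8) — PASS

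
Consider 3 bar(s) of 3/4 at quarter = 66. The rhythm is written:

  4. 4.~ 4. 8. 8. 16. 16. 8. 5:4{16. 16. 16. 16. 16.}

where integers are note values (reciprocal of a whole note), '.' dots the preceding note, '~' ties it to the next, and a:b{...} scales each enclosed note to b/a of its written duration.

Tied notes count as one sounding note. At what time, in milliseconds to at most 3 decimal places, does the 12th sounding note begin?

1. 0.0ms @ 0 + 1363.636ms (3/2)
2. 1363.636ms @ 3/2 + 2727.273ms (3)
3. 4090.909ms @ 9/2 + 681.818ms (3/4)
4. 4772.727ms @ 21/4 + 681.818ms (3/4)
5. 5454.545ms @ 6 + 340.909ms (3/8)
6. 5795.455ms @ 51/8 + 340.909ms (3/8)
7. 6136.364ms @ 27/4 + 681.818ms (3/4)
8. 6818.182ms @ 15/2 + 272.727ms (3/10)
9. 7090.909ms @ 39/5 + 272.727ms (3/10)
10. 7363.636ms @ 81/10 + 272.727ms (3/10)
11. 7636.364ms @ 42/5 + 272.727ms (3/10)
12. 7909.091ms @ 87/10 + 272.727ms (3/10)

note 12 onset = 87/10b = 7909.091ms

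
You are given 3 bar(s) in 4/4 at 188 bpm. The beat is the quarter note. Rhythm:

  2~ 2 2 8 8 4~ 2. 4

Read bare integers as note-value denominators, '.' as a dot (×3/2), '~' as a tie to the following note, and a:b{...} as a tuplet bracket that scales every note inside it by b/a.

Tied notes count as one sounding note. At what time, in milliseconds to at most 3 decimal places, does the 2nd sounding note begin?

1. 0.0ms @ 0 + 1276.596ms (4)
2. 1276.596ms @ 4 + 638.298ms (2)
3. 1914.894ms @ 6 + 159.574ms (1/2)
4. 2074.468ms @ 13/2 + 159.574ms (1/2)
5. 2234.043ms @ 7 + 1276.596ms (4)
6. 3510.638ms @ 11 + 319.149ms (1)

note 2 onset = 4b = 1276.596ms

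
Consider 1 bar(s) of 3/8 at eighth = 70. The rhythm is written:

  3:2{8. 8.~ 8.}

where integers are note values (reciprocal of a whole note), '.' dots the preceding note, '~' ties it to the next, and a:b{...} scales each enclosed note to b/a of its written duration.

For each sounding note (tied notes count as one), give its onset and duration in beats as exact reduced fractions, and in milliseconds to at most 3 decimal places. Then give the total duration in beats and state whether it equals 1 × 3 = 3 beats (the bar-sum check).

1) 0.0ms=0b +857.143ms=1b
2) 857.143ms=1b +1714.286ms=2b
Σ=3b of 3 (70bpm 3/8) — PASS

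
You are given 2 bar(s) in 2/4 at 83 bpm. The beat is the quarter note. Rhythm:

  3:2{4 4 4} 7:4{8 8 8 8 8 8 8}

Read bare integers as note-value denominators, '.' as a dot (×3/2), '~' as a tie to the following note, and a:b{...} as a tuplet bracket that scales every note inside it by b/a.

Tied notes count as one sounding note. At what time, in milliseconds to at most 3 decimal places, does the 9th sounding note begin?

1. 0.0ms @ 0 + 481.928ms (2/3)
2. 481.928ms @ 2/3 + 481.928ms (2/3)
3. 963.855ms @ 4/3 + 481.928ms (2/3)
4. 1445.783ms @ 2 + 206.54ms (2/7)
5. 1652.324ms @ 16/7 + 206.54ms (2/7)
6. 1858.864ms @ 18/7 + 206.54ms (2/7)
7. 2065.404ms @ 20/7 + 206.54ms (2/7)
8. 2271.945ms @ 22/7 + 206.54ms (2/7)
9. 2478.485ms @ 24/7 + 206.54ms (2/7)
10. 2685.026ms @ 26/7 + 206.54ms (2/7)

note 9 onset = 24/7b = 2478.485ms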